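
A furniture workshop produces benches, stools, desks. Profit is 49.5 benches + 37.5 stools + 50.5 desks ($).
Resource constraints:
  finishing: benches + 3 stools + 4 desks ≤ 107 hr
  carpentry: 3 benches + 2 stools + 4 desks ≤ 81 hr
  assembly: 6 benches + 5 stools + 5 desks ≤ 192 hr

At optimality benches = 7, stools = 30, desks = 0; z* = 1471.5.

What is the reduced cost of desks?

Check each constraint at x*: finishing 97/107 (slack 10); carpentry 81/81 (tight); assembly 192/192 (tight).
Since finishing is not tight, its dual is 0.
From A_Bᵀ y = c: 3·y_carpentry + 6·y_assembly = 49.5; 2·y_carpentry + 5·y_assembly = 37.5.
→ y_carpentry = 7.5 and y_assembly = 4.5.
Reduced cost of desks: c₃ − yᵀa₃ = 50.5 − (7.5·4 + 4.5·5) = 50.5 − 52.5 = -2.

-2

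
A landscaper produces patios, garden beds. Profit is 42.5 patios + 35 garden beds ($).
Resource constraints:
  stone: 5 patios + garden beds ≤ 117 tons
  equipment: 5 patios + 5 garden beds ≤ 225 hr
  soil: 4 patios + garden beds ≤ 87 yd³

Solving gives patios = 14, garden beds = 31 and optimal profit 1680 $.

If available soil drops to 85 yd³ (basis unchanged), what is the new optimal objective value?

1675

Check each constraint at x*: stone 101/117 (slack 16); equipment 225/225 (tight); soil 87/87 (tight).
By complementary slackness, y = 0 for the non-binding constraint.
The binding rows give the dual system: 5·y_equipment + 4·y_soil = 42.5 and 5·y_equipment + 1·y_soil = 35.
Solving: y_equipment = 6.5, y_soil = 2.5.
Δz = y_soil·Δb = 2.5 × (-2) = -5, so new z* = 1680 − 5 = 1675.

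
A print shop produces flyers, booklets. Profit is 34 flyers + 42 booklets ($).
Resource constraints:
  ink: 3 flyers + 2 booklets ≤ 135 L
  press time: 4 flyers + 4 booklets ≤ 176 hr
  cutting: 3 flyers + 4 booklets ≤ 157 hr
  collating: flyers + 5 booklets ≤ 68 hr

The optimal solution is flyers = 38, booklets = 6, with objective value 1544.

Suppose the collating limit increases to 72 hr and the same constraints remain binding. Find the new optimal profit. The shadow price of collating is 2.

Δb = 4, so new z* = 1544 + (2)·(4) = 1544 + 8 = 1552.

1552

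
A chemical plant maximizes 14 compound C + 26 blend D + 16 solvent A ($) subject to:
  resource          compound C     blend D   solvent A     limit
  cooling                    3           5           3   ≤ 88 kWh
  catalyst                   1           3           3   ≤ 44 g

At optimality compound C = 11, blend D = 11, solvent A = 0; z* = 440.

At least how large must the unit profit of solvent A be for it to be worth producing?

18

At the optimum: cooling uses 88 of 88 (binding); catalyst uses 44 of 44 (binding).
From A_Bᵀ y = c: 3·y_cooling + 1·y_catalyst = 14; 5·y_cooling + 3·y_catalyst = 26.
This yields shadow prices y_cooling = 4, y_catalyst = 2.
solvent A enters the basis when its profit ≥ yᵀa₃ = 4·3 + 2·3 = 18.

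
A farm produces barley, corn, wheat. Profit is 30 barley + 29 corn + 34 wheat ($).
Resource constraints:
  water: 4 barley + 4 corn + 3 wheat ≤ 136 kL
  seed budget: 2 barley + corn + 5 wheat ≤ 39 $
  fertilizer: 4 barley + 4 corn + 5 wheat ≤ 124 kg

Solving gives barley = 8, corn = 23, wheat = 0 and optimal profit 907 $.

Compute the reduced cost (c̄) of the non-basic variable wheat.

-6

Check each constraint at x*: water 124/136 (slack 12); seed budget 39/39 (tight); fertilizer 124/124 (tight).
Slack constraints have shadow price 0 (complementary slackness).
Dual feasibility on the basic columns requires 2·y_seed budget + 4·y_fertilizer = 30, 1·y_seed budget + 4·y_fertilizer = 29.
→ y_seed budget = 1 and y_fertilizer = 7.
Reduced cost of wheat: c₃ − yᵀa₃ = 34 − (1·5 + 7·5) = 34 − 40 = -6.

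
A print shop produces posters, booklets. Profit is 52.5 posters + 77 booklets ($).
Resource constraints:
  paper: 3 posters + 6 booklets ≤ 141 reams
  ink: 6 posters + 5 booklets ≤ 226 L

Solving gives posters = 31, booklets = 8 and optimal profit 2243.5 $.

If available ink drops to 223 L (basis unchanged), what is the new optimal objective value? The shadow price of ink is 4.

2231.5

Δb = -3, so new z* = 2243.5 + (4)·(-3) = 2243.5 − 12 = 2231.5.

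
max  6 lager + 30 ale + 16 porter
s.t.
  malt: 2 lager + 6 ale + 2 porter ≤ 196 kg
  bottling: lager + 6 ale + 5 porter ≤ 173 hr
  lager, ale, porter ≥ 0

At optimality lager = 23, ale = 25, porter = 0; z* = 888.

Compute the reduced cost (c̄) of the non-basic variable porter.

-6

Check each constraint at x*: malt 196/196 (tight); bottling 173/173 (tight).
From A_Bᵀ y = c: 2·y_malt + 1·y_bottling = 6; 6·y_malt + 6·y_bottling = 30.
Solving: y_malt = 1, y_bottling = 4.
Reduced cost of porter: c₃ − yᵀa₃ = 16 − (1·2 + 4·5) = 16 − 22 = -6.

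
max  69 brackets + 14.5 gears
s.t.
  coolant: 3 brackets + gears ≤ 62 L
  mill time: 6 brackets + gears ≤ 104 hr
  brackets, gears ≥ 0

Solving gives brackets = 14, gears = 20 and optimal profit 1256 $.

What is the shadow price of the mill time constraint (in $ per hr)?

8.5

At the optimum: coolant uses 62 of 62 (binding); mill time uses 104 of 104 (binding).
From A_Bᵀ y = c: 3·y_coolant + 6·y_mill time = 69; 1·y_coolant + 1·y_mill time = 14.5.
Solving: y_coolant = 6, y_mill time = 8.5.
Shadow price of mill time = 8.5.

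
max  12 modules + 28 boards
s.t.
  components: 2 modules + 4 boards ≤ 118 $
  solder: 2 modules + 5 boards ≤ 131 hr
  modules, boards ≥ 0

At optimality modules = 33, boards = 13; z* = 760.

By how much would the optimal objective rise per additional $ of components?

2

At the optimum: components uses 118 of 118 (binding); solder uses 131 of 131 (binding).
The binding rows give the dual system: 2·y_components + 2·y_solder = 12 and 4·y_components + 5·y_solder = 28.
This yields shadow prices y_components = 2, y_solder = 4.
Shadow price of components = 2.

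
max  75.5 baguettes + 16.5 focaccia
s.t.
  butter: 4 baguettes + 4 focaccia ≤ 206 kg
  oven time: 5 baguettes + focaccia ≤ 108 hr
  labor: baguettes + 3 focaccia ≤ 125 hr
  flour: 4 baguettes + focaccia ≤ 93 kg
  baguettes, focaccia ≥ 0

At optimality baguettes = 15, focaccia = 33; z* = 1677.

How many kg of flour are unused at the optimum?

0

flour used = 4·15 + 1·33 = 93; slack = 93 − 93 = 0.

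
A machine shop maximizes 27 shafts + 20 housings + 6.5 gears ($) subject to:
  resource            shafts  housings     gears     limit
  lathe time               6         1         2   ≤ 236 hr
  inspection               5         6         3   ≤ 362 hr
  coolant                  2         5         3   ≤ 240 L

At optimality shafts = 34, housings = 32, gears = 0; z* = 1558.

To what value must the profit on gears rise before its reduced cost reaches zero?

13

Check each constraint at x*: lathe time 236/236 (tight); inspection 362/362 (tight); coolant 228/240 (slack 12).
Since coolant is not tight, its dual is 0.
From A_Bᵀ y = c: 6·y_lathe time + 5·y_inspection = 27; 1·y_lathe time + 6·y_inspection = 20.
This yields shadow prices y_lathe time = 2, y_inspection = 3.
gears enters the basis when its profit ≥ yᵀa₃ = 2·2 + 3·3 = 13.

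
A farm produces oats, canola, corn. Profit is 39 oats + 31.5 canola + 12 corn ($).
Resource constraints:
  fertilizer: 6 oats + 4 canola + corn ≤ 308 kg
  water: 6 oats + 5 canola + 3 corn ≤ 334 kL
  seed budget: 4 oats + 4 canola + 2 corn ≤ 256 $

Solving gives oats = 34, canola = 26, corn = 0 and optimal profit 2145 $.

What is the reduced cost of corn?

Binding: fertilizer and water. Non-binding: seed budget (16 unused).
Since seed budget is not tight, its dual is 0.
The binding rows give the dual system: 6·y_fertilizer + 6·y_water = 39 and 4·y_fertilizer + 5·y_water = 31.5.
→ y_fertilizer = 1 and y_water = 5.5.
Reduced cost of corn: c₃ − yᵀa₃ = 12 − (1·1 + 5.5·3) = 12 − 17.5 = -5.5.

-5.5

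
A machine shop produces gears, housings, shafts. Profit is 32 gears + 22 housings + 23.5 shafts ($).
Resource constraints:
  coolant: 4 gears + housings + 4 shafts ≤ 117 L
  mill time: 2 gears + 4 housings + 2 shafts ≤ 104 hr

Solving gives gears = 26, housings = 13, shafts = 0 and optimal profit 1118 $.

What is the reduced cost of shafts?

At the optimum: coolant uses 117 of 117 (binding); mill time uses 104 of 104 (binding).
Dual feasibility on the basic columns requires 4·y_coolant + 2·y_mill time = 32, 1·y_coolant + 4·y_mill time = 22.
This yields shadow prices y_coolant = 6, y_mill time = 4.
Reduced cost of shafts: c₃ − yᵀa₃ = 23.5 − (6·4 + 4·2) = 23.5 − 32 = -8.5.

-8.5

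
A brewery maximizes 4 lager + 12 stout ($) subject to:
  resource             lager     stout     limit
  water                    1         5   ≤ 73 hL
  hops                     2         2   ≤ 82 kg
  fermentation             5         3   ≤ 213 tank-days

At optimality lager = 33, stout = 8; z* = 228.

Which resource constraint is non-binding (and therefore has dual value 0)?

water: 73/73 (binding)
hops: 82/82 (binding)
fermentation: 189/213 (slack 24)
By complementary slackness, a constraint with positive slack has shadow price 0 → fermentation.

fermentation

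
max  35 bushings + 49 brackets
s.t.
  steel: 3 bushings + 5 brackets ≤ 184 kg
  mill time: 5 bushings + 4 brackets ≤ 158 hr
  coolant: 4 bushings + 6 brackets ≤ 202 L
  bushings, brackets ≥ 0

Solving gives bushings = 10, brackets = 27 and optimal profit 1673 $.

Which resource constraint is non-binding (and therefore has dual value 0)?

steel

steel: 165/184 (slack 19)
mill time: 158/158 (binding)
coolant: 202/202 (binding)
By complementary slackness, a constraint with positive slack has shadow price 0 → steel.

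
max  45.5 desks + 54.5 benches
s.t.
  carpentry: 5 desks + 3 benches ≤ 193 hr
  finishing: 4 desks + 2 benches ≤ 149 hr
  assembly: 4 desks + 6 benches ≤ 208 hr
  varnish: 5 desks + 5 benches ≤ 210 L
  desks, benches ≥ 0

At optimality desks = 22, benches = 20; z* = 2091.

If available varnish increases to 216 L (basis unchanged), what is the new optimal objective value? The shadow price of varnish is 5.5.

2124

Δb = 6, so new z* = 2091 + (5.5)·(6) = 2091 + 33 = 2124.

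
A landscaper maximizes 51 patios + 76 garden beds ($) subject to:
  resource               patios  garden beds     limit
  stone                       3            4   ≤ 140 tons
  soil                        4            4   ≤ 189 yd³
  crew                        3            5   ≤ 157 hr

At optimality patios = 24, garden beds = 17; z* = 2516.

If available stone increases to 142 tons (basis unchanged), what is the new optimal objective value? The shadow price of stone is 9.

Δb = 2, so new z* = 2516 + (9)·(2) = 2516 + 18 = 2534.

2534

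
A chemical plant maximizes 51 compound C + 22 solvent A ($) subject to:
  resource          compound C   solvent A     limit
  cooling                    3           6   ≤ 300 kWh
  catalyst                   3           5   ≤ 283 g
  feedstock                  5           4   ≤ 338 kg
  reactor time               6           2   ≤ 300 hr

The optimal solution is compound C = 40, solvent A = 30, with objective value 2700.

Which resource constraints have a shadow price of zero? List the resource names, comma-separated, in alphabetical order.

cooling: 300/300 (binding)
catalyst: 270/283 (slack 13)
feedstock: 320/338 (slack 18)
reactor time: 300/300 (binding)
By complementary slackness, a constraint with positive slack has shadow price 0 → catalyst, feedstock.

catalyst, feedstock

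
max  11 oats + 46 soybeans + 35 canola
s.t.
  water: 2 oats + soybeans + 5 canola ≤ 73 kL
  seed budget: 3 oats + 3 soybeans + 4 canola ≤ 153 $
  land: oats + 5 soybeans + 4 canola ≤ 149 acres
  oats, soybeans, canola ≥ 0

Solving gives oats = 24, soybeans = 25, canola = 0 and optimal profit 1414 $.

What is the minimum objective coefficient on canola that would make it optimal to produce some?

41

At the optimum: water uses 73 of 73 (binding); seed budget uses 147 of 153 (slack = 6); land uses 149 of 149 (binding).
By complementary slackness, y = 0 for the non-binding constraint.
From A_Bᵀ y = c: 2·y_water + 1·y_land = 11; 1·y_water + 5·y_land = 46.
Solving: y_water = 1, y_land = 9.
canola enters the basis when its profit ≥ yᵀa₃ = 1·5 + 9·4 = 41.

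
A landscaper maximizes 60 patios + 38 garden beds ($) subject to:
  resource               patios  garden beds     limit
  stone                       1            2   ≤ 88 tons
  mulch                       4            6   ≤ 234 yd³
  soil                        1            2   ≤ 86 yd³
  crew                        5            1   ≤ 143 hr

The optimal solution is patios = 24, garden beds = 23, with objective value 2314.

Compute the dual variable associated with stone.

Binding: mulch and crew. Non-binding: stone (18 unused), soil (16 unused).
By complementary slackness, y = 0 for the non-binding constraints.
From A_Bᵀ y = c: 4·y_mulch + 5·y_crew = 60; 6·y_mulch + 1·y_crew = 38.
Solving: y_mulch = 5, y_crew = 8.
Shadow price of stone = 0.

0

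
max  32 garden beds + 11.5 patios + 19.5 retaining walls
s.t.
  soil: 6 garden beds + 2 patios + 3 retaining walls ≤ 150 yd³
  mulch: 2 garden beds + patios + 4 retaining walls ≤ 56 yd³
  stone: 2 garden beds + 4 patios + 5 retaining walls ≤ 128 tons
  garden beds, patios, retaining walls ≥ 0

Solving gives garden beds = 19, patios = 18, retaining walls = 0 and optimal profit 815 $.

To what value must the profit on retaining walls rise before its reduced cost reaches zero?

23.5

At the optimum: soil uses 150 of 150 (binding); mulch uses 56 of 56 (binding); stone uses 110 of 128 (slack = 18).
Slack constraints have shadow price 0 (complementary slackness).
Dual feasibility on the basic columns requires 6·y_soil + 2·y_mulch = 32, 2·y_soil + 1·y_mulch = 11.5.
→ y_soil = 4.5 and y_mulch = 2.5.
retaining walls enters the basis when its profit ≥ yᵀa₃ = 4.5·3 + 2.5·4 = 23.5.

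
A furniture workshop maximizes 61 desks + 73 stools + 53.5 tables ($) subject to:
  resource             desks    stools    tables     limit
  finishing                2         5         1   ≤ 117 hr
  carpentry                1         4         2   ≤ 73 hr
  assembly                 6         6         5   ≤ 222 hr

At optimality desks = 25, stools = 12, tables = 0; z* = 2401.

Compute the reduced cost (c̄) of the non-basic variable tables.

Check each constraint at x*: finishing 110/117 (slack 7); carpentry 73/73 (tight); assembly 222/222 (tight).
By complementary slackness, y = 0 for the non-binding constraint.
From A_Bᵀ y = c: 1·y_carpentry + 6·y_assembly = 61; 4·y_carpentry + 6·y_assembly = 73.
Solving: y_carpentry = 4, y_assembly = 9.5.
Reduced cost of tables: c₃ − yᵀa₃ = 53.5 − (4·2 + 9.5·5) = 53.5 − 55.5 = -2.

-2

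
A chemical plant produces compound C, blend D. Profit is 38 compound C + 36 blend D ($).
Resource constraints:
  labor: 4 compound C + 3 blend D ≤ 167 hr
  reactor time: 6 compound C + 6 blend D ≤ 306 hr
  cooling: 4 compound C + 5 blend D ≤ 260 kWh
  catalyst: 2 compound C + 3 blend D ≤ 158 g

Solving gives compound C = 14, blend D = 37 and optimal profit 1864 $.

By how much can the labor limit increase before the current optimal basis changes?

Binding constraints: labor, reactor time. The basis is B = [[4,3],[6,6]] with det 6.
Per unit increase in labor, x* moves by d = (1, -1).
The basis stays optimal until blend D reaches 0; allowable increase = 37 hr.

37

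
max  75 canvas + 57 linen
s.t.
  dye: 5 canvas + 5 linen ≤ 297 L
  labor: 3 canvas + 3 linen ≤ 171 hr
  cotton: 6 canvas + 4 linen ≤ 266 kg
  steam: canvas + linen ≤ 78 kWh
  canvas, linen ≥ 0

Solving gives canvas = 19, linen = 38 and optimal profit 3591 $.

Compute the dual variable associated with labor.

7

At the optimum: dye uses 285 of 297 (slack = 12); labor uses 171 of 171 (binding); cotton uses 266 of 266 (binding); steam uses 57 of 78 (slack = 21).
Since dye, steam are not tight, their duals are 0.
The binding rows give the dual system: 3·y_labor + 6·y_cotton = 75 and 3·y_labor + 4·y_cotton = 57.
→ y_labor = 7 and y_cotton = 9.
Shadow price of labor = 7.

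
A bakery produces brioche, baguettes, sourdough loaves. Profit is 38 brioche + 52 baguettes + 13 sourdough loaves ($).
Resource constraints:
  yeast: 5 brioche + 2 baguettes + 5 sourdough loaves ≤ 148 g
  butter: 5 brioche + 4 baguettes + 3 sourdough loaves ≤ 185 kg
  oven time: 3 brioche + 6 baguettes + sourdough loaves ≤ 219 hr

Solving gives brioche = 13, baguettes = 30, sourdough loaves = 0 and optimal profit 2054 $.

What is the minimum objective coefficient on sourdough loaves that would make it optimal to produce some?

18

At the optimum: yeast uses 125 of 148 (slack = 23); butter uses 185 of 185 (binding); oven time uses 219 of 219 (binding).
Since yeast is not tight, its dual is 0.
Dual feasibility on the basic columns requires 5·y_butter + 3·y_oven time = 38, 4·y_butter + 6·y_oven time = 52.
This yields shadow prices y_butter = 4, y_oven time = 6.
sourdough loaves enters the basis when its profit ≥ yᵀa₃ = 4·3 + 6·1 = 18.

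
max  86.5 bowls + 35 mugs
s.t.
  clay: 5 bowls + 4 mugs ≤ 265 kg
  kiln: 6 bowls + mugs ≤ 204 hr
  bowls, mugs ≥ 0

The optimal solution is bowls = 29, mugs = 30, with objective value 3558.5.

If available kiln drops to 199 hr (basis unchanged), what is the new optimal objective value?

3513.5

At the optimum: clay uses 265 of 265 (binding); kiln uses 204 of 204 (binding).
Dual feasibility on the basic columns requires 5·y_clay + 6·y_kiln = 86.5, 4·y_clay + 1·y_kiln = 35.
This yields shadow prices y_clay = 6.5, y_kiln = 9.
Δz = y_kiln·Δb = 9 × (-5) = -45, so new z* = 3558.5 − 45 = 3513.5.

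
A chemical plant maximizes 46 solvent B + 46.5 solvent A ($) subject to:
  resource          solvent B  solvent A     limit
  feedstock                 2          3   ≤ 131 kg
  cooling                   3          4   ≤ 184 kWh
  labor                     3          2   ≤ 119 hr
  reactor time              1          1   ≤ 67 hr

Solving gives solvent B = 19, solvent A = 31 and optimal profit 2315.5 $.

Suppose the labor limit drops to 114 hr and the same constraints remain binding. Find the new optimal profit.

At the optimum: feedstock uses 131 of 131 (binding); cooling uses 181 of 184 (slack = 3); labor uses 119 of 119 (binding); reactor time uses 50 of 67 (slack = 17).
Since cooling, reactor time are not tight, their duals are 0.
From A_Bᵀ y = c: 2·y_feedstock + 3·y_labor = 46; 3·y_feedstock + 2·y_labor = 46.5.
→ y_feedstock = 9.5 and y_labor = 9.
Δz = y_labor·Δb = 9 × (-5) = -45, so new z* = 2315.5 − 45 = 2270.5.

2270.5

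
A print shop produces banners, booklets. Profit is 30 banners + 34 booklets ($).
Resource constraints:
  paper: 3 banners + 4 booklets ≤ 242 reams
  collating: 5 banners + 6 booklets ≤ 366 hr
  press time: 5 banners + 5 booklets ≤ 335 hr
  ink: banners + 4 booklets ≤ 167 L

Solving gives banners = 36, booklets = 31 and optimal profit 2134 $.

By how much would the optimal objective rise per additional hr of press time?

Check each constraint at x*: paper 232/242 (slack 10); collating 366/366 (tight); press time 335/335 (tight); ink 160/167 (slack 7).
Slack constraints have shadow price 0 (complementary slackness).
The binding rows give the dual system: 5·y_collating + 5·y_press time = 30 and 6·y_collating + 5·y_press time = 34.
This yields shadow prices y_collating = 4, y_press time = 2.
Shadow price of press time = 2.

2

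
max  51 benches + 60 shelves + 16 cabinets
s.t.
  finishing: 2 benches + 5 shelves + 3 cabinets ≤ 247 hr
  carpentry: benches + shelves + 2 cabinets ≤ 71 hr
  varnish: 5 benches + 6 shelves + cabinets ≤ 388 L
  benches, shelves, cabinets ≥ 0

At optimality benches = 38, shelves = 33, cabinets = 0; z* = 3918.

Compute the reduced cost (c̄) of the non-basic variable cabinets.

Check each constraint at x*: finishing 241/247 (slack 6); carpentry 71/71 (tight); varnish 388/388 (tight).
By complementary slackness, y = 0 for the non-binding constraint.
From A_Bᵀ y = c: 1·y_carpentry + 5·y_varnish = 51; 1·y_carpentry + 6·y_varnish = 60.
Solving: y_carpentry = 6, y_varnish = 9.
Reduced cost of cabinets: c₃ − yᵀa₃ = 16 − (6·2 + 9·1) = 16 − 21 = -5.

-5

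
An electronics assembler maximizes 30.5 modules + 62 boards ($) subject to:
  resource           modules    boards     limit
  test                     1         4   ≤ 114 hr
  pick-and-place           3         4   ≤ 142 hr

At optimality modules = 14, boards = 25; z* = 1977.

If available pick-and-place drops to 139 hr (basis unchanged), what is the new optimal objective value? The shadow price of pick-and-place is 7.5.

1954.5

Δb = -3, so new z* = 1977 + (7.5)·(-3) = 1977 − 22.5 = 1954.5.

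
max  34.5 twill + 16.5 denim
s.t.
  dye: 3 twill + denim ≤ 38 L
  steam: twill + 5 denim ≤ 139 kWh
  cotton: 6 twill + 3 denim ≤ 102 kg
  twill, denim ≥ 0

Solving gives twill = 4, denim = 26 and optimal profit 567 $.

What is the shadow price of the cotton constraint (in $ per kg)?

Check each constraint at x*: dye 38/38 (tight); steam 134/139 (slack 5); cotton 102/102 (tight).
Slack constraints have shadow price 0 (complementary slackness).
Dual feasibility on the basic columns requires 3·y_dye + 6·y_cotton = 34.5, 1·y_dye + 3·y_cotton = 16.5.
→ y_dye = 1.5 and y_cotton = 5.
Shadow price of cotton = 5.

5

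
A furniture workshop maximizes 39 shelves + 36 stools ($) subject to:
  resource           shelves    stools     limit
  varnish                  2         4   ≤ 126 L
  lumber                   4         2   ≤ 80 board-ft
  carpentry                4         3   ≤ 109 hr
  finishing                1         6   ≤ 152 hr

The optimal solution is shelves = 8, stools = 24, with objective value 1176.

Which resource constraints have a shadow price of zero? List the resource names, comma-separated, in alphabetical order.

carpentry, varnish

varnish: 112/126 (slack 14)
lumber: 80/80 (binding)
carpentry: 104/109 (slack 5)
finishing: 152/152 (binding)
By complementary slackness, a constraint with positive slack has shadow price 0 → carpentry, varnish.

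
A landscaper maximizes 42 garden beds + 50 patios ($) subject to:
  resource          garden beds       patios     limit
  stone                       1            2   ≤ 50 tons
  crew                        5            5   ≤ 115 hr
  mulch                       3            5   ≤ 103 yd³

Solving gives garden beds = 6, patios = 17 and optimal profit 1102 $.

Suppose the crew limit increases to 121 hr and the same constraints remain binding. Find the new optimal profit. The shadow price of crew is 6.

Δb = 6, so new z* = 1102 + (6)·(6) = 1102 + 36 = 1138.

1138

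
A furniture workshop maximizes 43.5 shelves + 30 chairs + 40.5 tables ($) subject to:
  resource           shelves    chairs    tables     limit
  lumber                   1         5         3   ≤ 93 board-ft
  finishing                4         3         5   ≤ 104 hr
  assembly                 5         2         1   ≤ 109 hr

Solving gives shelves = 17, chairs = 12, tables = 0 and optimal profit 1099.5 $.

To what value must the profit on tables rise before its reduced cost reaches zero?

At the optimum: lumber uses 77 of 93 (slack = 16); finishing uses 104 of 104 (binding); assembly uses 109 of 109 (binding).
Since lumber is not tight, its dual is 0.
Dual feasibility on the basic columns requires 4·y_finishing + 5·y_assembly = 43.5, 3·y_finishing + 2·y_assembly = 30.
This yields shadow prices y_finishing = 9, y_assembly = 1.5.
tables enters the basis when its profit ≥ yᵀa₃ = 9·5 + 1.5·1 = 46.5.

46.5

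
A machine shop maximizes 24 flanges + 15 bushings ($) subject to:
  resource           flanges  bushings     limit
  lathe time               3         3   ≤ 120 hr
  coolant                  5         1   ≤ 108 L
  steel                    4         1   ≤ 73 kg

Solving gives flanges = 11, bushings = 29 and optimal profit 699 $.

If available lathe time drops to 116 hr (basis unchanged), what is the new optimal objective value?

683

Check each constraint at x*: lathe time 120/120 (tight); coolant 84/108 (slack 24); steel 73/73 (tight).
By complementary slackness, y = 0 for the non-binding constraint.
From A_Bᵀ y = c: 3·y_lathe time + 4·y_steel = 24; 3·y_lathe time + 1·y_steel = 15.
→ y_lathe time = 4 and y_steel = 3.
Δz = y_lathe time·Δb = 4 × (-4) = -16, so new z* = 699 − 16 = 683.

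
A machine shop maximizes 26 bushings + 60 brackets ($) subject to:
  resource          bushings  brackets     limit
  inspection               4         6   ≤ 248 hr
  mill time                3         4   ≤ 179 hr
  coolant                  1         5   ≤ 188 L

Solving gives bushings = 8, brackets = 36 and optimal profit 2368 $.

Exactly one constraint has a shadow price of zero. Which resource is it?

mill time

inspection: 248/248 (binding)
mill time: 168/179 (slack 11)
coolant: 188/188 (binding)
By complementary slackness, a constraint with positive slack has shadow price 0 → mill time.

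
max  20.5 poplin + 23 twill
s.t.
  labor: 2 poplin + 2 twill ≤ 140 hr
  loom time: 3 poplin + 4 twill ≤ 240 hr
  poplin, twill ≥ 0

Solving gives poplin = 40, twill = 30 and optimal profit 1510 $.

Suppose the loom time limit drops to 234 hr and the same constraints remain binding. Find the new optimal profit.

At the optimum: labor uses 140 of 140 (binding); loom time uses 240 of 240 (binding).
From A_Bᵀ y = c: 2·y_labor + 3·y_loom time = 20.5; 2·y_labor + 4·y_loom time = 23.
Solving: y_labor = 6.5, y_loom time = 2.5.
Δz = y_loom time·Δb = 2.5 × (-6) = -15, so new z* = 1510 − 15 = 1495.

1495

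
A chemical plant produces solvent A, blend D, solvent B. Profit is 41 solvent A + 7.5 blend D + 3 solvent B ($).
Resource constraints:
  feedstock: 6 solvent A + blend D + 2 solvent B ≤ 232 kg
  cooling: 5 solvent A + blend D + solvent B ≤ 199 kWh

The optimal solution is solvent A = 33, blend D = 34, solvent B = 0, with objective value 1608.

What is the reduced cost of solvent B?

At the optimum: feedstock uses 232 of 232 (binding); cooling uses 199 of 199 (binding).
The binding rows give the dual system: 6·y_feedstock + 5·y_cooling = 41 and 1·y_feedstock + 1·y_cooling = 7.5.
→ y_feedstock = 3.5 and y_cooling = 4.
Reduced cost of solvent B: c₃ − yᵀa₃ = 3 − (3.5·2 + 4·1) = 3 − 11 = -8.

-8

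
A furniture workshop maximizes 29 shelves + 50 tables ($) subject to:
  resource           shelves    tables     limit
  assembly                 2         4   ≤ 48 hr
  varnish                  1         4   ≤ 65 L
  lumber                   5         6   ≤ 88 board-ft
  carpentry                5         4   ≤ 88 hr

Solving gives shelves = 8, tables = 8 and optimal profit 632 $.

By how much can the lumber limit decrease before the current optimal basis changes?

16

Binding constraints: assembly, lumber. The basis is B = [[2,4],[5,6]] with det -8.
Per unit decrease in lumber, x* moves by d = (-0.5, 0.25).
The basis stays optimal until shelves reaches 0; allowable decrease = 16 board-ft.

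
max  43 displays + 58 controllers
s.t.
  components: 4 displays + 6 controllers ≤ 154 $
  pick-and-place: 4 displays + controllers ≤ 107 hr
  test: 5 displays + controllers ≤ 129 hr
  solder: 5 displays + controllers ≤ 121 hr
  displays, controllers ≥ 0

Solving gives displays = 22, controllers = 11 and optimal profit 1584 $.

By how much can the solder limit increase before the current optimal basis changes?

8

Binding constraints: components, solder. The basis is B = [[4,6],[5,1]] with det -26.
Per unit increase in solder, x* moves by d = (0.2308, -0.1538).
The basis stays optimal until test becomes binding; allowable increase = 8 hr.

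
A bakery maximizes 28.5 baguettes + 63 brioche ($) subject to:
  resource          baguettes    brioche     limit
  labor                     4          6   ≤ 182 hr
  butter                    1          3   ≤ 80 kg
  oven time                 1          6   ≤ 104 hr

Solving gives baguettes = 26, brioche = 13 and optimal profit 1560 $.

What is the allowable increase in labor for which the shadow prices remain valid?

90

Binding constraints: labor, oven time. The basis is B = [[4,6],[1,6]] with det 18.
Per unit increase in labor, x* moves by d = (0.3333, -0.0556).
The basis stays optimal until butter becomes binding; allowable increase = 90 hr.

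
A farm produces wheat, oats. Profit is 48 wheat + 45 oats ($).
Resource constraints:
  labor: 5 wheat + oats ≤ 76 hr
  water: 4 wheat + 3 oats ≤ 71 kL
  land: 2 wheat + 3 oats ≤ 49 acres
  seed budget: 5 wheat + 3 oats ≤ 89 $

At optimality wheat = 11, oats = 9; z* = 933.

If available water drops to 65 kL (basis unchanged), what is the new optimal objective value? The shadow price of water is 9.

Δb = -6, so new z* = 933 + (9)·(-6) = 933 − 54 = 879.

879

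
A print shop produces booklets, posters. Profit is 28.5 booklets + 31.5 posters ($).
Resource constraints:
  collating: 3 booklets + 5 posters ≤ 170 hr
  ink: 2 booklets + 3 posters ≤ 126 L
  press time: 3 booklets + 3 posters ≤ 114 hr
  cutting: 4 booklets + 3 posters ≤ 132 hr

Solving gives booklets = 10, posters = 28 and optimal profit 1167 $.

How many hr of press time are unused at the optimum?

press time used = 3·10 + 3·28 = 114; slack = 114 − 114 = 0.

0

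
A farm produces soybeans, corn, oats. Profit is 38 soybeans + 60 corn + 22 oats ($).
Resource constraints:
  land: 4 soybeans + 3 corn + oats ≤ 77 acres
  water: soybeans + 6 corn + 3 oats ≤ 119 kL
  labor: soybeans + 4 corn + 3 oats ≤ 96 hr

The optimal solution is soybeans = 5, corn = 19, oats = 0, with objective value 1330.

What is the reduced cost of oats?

-4

At the optimum: land uses 77 of 77 (binding); water uses 119 of 119 (binding); labor uses 81 of 96 (slack = 15).
Since labor is not tight, its dual is 0.
The binding rows give the dual system: 4·y_land + 1·y_water = 38 and 3·y_land + 6·y_water = 60.
This yields shadow prices y_land = 8, y_water = 6.
Reduced cost of oats: c₃ − yᵀa₃ = 22 − (8·1 + 6·3) = 22 − 26 = -4.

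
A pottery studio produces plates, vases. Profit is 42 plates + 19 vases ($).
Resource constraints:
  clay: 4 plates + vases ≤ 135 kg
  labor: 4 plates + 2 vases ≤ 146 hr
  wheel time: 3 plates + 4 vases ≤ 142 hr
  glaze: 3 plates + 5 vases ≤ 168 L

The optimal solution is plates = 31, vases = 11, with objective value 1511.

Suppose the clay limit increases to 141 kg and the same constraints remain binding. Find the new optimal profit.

1523

Binding: clay and labor. Non-binding: wheel time (5 unused), glaze (20 unused).
By complementary slackness, y = 0 for the non-binding constraints.
From A_Bᵀ y = c: 4·y_clay + 4·y_labor = 42; 1·y_clay + 2·y_labor = 19.
This yields shadow prices y_clay = 2, y_labor = 8.5.
Δz = y_clay·Δb = 2 × (6) = 12, so new z* = 1511 + 12 = 1523.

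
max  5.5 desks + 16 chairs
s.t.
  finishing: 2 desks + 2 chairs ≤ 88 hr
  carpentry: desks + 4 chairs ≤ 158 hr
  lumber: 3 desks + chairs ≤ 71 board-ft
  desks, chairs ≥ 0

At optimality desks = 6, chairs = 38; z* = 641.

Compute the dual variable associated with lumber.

Check each constraint at x*: finishing 88/88 (tight); carpentry 158/158 (tight); lumber 56/71 (slack 15).
Slack constraints have shadow price 0 (complementary slackness).
Dual feasibility on the basic columns requires 2·y_finishing + 1·y_carpentry = 5.5, 2·y_finishing + 4·y_carpentry = 16.
This yields shadow prices y_finishing = 1, y_carpentry = 3.5.
Shadow price of lumber = 0.

0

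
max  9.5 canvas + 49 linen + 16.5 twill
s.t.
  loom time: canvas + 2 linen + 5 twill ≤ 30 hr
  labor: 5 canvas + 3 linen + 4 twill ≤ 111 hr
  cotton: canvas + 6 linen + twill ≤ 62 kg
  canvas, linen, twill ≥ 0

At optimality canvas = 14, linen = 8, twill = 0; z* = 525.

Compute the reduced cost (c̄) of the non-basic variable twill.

Binding: loom time and cotton. Non-binding: labor (17 unused).
Since labor is not tight, its dual is 0.
The binding rows give the dual system: 1·y_loom time + 1·y_cotton = 9.5 and 2·y_loom time + 6·y_cotton = 49.
This yields shadow prices y_loom time = 2, y_cotton = 7.5.
Reduced cost of twill: c₃ − yᵀa₃ = 16.5 − (2·5 + 7.5·1) = 16.5 − 17.5 = -1.

-1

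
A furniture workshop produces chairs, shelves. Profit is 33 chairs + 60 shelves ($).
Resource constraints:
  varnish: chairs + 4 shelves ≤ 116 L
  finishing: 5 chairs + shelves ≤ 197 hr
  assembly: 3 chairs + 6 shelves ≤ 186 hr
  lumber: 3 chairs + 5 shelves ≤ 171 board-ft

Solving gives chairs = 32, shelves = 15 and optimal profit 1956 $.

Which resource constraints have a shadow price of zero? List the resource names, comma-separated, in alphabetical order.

finishing, varnish

varnish: 92/116 (slack 24)
finishing: 175/197 (slack 22)
assembly: 186/186 (binding)
lumber: 171/171 (binding)
By complementary slackness, a constraint with positive slack has shadow price 0 → finishing, varnish.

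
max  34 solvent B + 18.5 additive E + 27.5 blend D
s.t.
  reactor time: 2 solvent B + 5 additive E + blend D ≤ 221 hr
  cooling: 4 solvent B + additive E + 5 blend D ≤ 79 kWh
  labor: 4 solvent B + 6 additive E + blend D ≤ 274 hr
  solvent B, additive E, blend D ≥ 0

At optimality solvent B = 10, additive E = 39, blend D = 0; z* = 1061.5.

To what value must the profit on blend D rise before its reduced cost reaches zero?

34.5

Binding: cooling and labor. Non-binding: reactor time (6 unused).
By complementary slackness, y = 0 for the non-binding constraint.
From A_Bᵀ y = c: 4·y_cooling + 4·y_labor = 34; 1·y_cooling + 6·y_labor = 18.5.
→ y_cooling = 6.5 and y_labor = 2.
blend D enters the basis when its profit ≥ yᵀa₃ = 6.5·5 + 2·1 = 34.5.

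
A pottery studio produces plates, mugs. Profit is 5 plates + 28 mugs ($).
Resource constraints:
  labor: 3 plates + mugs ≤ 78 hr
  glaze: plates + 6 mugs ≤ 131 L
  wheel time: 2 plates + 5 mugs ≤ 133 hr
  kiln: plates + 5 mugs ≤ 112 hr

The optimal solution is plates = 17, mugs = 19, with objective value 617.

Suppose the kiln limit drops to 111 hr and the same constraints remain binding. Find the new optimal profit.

Check each constraint at x*: labor 70/78 (slack 8); glaze 131/131 (tight); wheel time 129/133 (slack 4); kiln 112/112 (tight).
Slack constraints have shadow price 0 (complementary slackness).
From A_Bᵀ y = c: 1·y_glaze + 1·y_kiln = 5; 6·y_glaze + 5·y_kiln = 28.
Solving: y_glaze = 3, y_kiln = 2.
Δz = y_kiln·Δb = 2 × (-1) = -2, so new z* = 617 − 2 = 615.

615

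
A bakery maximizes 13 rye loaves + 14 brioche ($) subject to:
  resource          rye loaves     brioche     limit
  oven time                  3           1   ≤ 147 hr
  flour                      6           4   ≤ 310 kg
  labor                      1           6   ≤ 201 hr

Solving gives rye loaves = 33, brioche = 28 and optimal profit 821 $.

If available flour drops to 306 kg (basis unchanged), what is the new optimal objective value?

At the optimum: oven time uses 127 of 147 (slack = 20); flour uses 310 of 310 (binding); labor uses 201 of 201 (binding).
By complementary slackness, y = 0 for the non-binding constraint.
From A_Bᵀ y = c: 6·y_flour + 1·y_labor = 13; 4·y_flour + 6·y_labor = 14.
→ y_flour = 2 and y_labor = 1.
Δz = y_flour·Δb = 2 × (-4) = -8, so new z* = 821 − 8 = 813.

813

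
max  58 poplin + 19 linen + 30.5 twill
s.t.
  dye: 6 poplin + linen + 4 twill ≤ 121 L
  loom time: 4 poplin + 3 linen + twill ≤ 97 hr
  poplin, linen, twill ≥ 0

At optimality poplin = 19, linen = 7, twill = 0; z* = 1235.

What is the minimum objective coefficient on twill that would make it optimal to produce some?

32

Both dye and loom time are binding at x*.
Dual feasibility on the basic columns requires 6·y_dye + 4·y_loom time = 58, 1·y_dye + 3·y_loom time = 19.
This yields shadow prices y_dye = 7, y_loom time = 4.
twill enters the basis when its profit ≥ yᵀa₃ = 7·4 + 4·1 = 32.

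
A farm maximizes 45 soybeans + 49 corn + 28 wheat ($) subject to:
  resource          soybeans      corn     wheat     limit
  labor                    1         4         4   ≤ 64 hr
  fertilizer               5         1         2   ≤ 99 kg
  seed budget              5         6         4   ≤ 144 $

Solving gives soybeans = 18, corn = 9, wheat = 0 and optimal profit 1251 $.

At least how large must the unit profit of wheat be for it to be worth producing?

34

At the optimum: labor uses 54 of 64 (slack = 10); fertilizer uses 99 of 99 (binding); seed budget uses 144 of 144 (binding).
Slack constraints have shadow price 0 (complementary slackness).
From A_Bᵀ y = c: 5·y_fertilizer + 5·y_seed budget = 45; 1·y_fertilizer + 6·y_seed budget = 49.
Solving: y_fertilizer = 1, y_seed budget = 8.
wheat enters the basis when its profit ≥ yᵀa₃ = 1·2 + 8·4 = 34.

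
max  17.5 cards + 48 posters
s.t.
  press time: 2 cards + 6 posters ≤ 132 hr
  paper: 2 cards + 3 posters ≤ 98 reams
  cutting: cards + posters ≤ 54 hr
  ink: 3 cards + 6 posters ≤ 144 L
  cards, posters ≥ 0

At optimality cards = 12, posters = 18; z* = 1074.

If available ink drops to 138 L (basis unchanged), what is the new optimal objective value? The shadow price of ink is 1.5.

Δb = -6, so new z* = 1074 + (1.5)·(-6) = 1074 − 9 = 1065.

1065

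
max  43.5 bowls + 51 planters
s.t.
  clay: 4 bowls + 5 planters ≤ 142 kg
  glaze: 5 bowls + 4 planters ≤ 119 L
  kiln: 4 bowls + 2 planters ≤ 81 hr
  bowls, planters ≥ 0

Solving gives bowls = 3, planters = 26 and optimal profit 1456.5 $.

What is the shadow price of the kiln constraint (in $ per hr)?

At the optimum: clay uses 142 of 142 (binding); glaze uses 119 of 119 (binding); kiln uses 64 of 81 (slack = 17).
By complementary slackness, y = 0 for the non-binding constraint.
From A_Bᵀ y = c: 4·y_clay + 5·y_glaze = 43.5; 5·y_clay + 4·y_glaze = 51.
This yields shadow prices y_clay = 9, y_glaze = 1.5.
Shadow price of kiln = 0.

0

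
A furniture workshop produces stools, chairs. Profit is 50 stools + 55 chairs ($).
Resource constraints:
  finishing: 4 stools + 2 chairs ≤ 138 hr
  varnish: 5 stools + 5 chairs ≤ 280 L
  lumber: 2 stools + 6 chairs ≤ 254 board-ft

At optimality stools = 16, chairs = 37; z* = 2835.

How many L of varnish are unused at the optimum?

15

varnish used = 5·16 + 5·37 = 265; slack = 280 − 265 = 15.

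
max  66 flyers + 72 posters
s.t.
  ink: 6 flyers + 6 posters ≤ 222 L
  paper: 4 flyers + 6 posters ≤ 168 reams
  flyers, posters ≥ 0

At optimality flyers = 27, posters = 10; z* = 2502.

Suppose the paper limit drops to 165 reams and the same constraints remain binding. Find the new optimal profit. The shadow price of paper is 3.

Δb = -3, so new z* = 2502 + (3)·(-3) = 2502 − 9 = 2493.

2493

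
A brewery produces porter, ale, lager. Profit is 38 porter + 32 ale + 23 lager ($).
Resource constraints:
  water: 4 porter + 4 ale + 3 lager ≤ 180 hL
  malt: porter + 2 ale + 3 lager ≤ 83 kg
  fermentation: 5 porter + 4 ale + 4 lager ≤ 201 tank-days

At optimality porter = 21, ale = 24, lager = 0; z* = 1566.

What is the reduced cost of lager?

Binding: water and fermentation. Non-binding: malt (14 unused).
Since malt is not tight, its dual is 0.
Dual feasibility on the basic columns requires 4·y_water + 5·y_fermentation = 38, 4·y_water + 4·y_fermentation = 32.
Solving: y_water = 2, y_fermentation = 6.
Reduced cost of lager: c₃ − yᵀa₃ = 23 − (2·3 + 6·4) = 23 − 30 = -7.

-7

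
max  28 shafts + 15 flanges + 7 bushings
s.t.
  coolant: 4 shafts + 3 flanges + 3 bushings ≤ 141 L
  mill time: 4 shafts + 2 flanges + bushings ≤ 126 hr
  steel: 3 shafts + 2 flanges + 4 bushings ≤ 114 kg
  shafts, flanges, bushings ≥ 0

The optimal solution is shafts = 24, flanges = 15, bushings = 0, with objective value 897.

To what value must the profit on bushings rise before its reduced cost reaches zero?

Binding: coolant and mill time. Non-binding: steel (12 unused).
Since steel is not tight, its dual is 0.
From A_Bᵀ y = c: 4·y_coolant + 4·y_mill time = 28; 3·y_coolant + 2·y_mill time = 15.
→ y_coolant = 1 and y_mill time = 6.
bushings enters the basis when its profit ≥ yᵀa₃ = 1·3 + 6·1 = 9.

9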